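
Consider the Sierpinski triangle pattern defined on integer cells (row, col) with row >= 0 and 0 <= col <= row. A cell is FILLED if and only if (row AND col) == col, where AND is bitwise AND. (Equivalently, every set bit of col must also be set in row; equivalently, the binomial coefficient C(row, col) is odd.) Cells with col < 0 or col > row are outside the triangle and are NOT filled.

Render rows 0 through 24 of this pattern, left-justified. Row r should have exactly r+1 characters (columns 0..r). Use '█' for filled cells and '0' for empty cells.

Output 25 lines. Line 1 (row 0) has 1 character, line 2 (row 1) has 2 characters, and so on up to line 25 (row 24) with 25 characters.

r0=0: █
r1=1: ██
r2=10: █0█
r3=11: ████
r4=100: █000█
r5=101: ██00██
r6=110: █0█0█0█
r7=111: ████████
r8=1000: █0000000█
r9=1001: ██000000██
r10=1010: █0█00000█0█
r11=1011: ████0000████
r12=1100: █000█000█000█
r13=1101: ██00██00██00██
r14=1110: █0█0█0█0█0█0█0█
r15=1111: ████████████████
r16=10000: █000000000000000█
r17=10001: ██00000000000000██
r18=10010: █0█0000000000000█0█
r19=10011: ████000000000000████
r20=10100: █000█00000000000█000█
r21=10101: ██00██0000000000██00██
r22=10110: █0█0█0█000000000█0█0█0█
r23=10111: ████████00000000████████
r24=11000: █0000000█0000000█0000000█

Answer: █
██
█0█
████
█000█
██00██
█0█0█0█
████████
█0000000█
██000000██
█0█00000█0█
████0000████
█000█000█000█
██00██00██00██
█0█0█0█0█0█0█0█
████████████████
█000000000000000█
██00000000000000██
█0█0000000000000█0█
████000000000000████
█000█00000000000█000█
██00██0000000000██00██
█0█0█0█000000000█0█0█0█
████████00000000████████
█0000000█0000000█0000000█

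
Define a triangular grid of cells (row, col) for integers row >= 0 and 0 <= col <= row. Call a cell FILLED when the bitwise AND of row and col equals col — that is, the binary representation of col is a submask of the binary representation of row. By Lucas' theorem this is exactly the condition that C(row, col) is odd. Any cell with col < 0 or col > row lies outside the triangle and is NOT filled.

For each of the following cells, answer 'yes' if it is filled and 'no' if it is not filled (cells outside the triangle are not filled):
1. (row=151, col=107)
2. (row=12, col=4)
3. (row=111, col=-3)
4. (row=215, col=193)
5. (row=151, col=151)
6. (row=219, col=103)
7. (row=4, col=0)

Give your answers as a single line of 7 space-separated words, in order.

(151,107): row=0b10010111, col=0b1101011, row AND col = 0b11 = 3; 3 != 107 -> empty
(12,4): row=0b1100, col=0b100, row AND col = 0b100 = 4; 4 == 4 -> filled
(111,-3): col outside [0, 111] -> not filled
(215,193): row=0b11010111, col=0b11000001, row AND col = 0b11000001 = 193; 193 == 193 -> filled
(151,151): row=0b10010111, col=0b10010111, row AND col = 0b10010111 = 151; 151 == 151 -> filled
(219,103): row=0b11011011, col=0b1100111, row AND col = 0b1000011 = 67; 67 != 103 -> empty
(4,0): row=0b100, col=0b0, row AND col = 0b0 = 0; 0 == 0 -> filled

Answer: no yes no yes yes no yes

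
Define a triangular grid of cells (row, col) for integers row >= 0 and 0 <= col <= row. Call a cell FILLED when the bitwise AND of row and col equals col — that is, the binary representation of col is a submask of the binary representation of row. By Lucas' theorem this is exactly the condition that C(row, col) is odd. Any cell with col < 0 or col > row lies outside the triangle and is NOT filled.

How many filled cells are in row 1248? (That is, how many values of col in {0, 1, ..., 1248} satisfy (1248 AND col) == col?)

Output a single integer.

Answer: 16

Derivation:
1248 in binary = 10011100000
popcount(1248) = number of 1-bits in 10011100000 = 4
A col c satisfies (1248 AND c) == c iff every set bit of c is also set in 1248; each of the 4 set bits of 1248 can independently be on or off in c.
count = 2^4 = 16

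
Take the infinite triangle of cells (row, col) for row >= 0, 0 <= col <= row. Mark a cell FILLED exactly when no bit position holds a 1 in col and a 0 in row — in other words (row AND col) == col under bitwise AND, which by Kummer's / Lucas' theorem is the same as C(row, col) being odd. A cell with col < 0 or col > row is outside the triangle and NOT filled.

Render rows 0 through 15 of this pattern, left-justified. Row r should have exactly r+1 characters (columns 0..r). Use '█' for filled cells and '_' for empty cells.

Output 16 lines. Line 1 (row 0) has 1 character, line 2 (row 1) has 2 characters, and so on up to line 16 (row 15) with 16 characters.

Answer: █
██
█_█
████
█___█
██__██
█_█_█_█
████████
█_______█
██______██
█_█_____█_█
████____████
█___█___█___█
██__██__██__██
█_█_█_█_█_█_█_█
████████████████

Derivation:
r0=0: █
r1=1: ██
r2=10: █_█
r3=11: ████
r4=100: █___█
r5=101: ██__██
r6=110: █_█_█_█
r7=111: ████████
r8=1000: █_______█
r9=1001: ██______██
r10=1010: █_█_____█_█
r11=1011: ████____████
r12=1100: █___█___█___█
r13=1101: ██__██__██__██
r14=1110: █_█_█_█_█_█_█_█
r15=1111: ████████████████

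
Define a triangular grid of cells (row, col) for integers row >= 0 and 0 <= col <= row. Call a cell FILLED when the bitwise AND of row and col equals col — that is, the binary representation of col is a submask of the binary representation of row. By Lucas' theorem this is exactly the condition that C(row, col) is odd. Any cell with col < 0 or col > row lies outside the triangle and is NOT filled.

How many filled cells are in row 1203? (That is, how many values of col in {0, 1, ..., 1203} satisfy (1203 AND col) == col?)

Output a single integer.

1203 in binary = 10010110011
popcount(1203) = number of 1-bits in 10010110011 = 6
A col c satisfies (1203 AND c) == c iff every set bit of c is also set in 1203; each of the 6 set bits of 1203 can independently be on or off in c.
count = 2^6 = 64

Answer: 64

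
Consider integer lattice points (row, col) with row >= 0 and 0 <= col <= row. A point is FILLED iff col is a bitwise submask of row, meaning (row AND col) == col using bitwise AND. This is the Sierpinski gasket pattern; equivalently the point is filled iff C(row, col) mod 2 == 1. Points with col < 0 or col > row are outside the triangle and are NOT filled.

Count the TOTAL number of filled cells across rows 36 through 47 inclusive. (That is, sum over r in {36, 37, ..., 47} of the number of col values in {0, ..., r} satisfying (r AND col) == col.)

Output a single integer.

Answer: 144

Derivation:
r36=100100 pc2: +4 =4
r37=100101 pc3: +8 =12
r38=100110 pc3: +8 =20
r39=100111 pc4: +16 =36
r40=101000 pc2: +4 =40
r41=101001 pc3: +8 =48
r42=101010 pc3: +8 =56
r43=101011 pc4: +16 =72
r44=101100 pc3: +8 =80
r45=101101 pc4: +16 =96
r46=101110 pc4: +16 =112
r47=101111 pc5: +32 =144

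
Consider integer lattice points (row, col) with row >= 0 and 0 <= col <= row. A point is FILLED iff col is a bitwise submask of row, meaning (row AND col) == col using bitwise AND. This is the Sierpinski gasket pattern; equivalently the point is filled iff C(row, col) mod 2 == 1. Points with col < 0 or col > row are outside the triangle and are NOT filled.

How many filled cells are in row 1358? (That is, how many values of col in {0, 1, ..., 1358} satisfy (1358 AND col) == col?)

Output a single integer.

1358 in binary = 10101001110
popcount(1358) = number of 1-bits in 10101001110 = 6
A col c satisfies (1358 AND c) == c iff every set bit of c is also set in 1358; each of the 6 set bits of 1358 can independently be on or off in c.
count = 2^6 = 64

Answer: 64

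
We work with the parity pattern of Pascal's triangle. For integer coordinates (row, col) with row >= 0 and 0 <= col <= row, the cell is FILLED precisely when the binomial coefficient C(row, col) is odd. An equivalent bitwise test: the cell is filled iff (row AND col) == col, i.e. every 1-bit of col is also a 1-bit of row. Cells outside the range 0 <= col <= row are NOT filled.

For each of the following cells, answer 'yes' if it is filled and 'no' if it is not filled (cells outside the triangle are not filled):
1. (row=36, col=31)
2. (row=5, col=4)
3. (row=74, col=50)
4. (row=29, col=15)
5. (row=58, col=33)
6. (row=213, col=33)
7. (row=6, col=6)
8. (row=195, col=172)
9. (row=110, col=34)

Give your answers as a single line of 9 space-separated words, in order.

(36,31): row=0b100100, col=0b11111, row AND col = 0b100 = 4; 4 != 31 -> empty
(5,4): row=0b101, col=0b100, row AND col = 0b100 = 4; 4 == 4 -> filled
(74,50): row=0b1001010, col=0b110010, row AND col = 0b10 = 2; 2 != 50 -> empty
(29,15): row=0b11101, col=0b1111, row AND col = 0b1101 = 13; 13 != 15 -> empty
(58,33): row=0b111010, col=0b100001, row AND col = 0b100000 = 32; 32 != 33 -> empty
(213,33): row=0b11010101, col=0b100001, row AND col = 0b1 = 1; 1 != 33 -> empty
(6,6): row=0b110, col=0b110, row AND col = 0b110 = 6; 6 == 6 -> filled
(195,172): row=0b11000011, col=0b10101100, row AND col = 0b10000000 = 128; 128 != 172 -> empty
(110,34): row=0b1101110, col=0b100010, row AND col = 0b100010 = 34; 34 == 34 -> filled

Answer: no yes no no no no yes no yes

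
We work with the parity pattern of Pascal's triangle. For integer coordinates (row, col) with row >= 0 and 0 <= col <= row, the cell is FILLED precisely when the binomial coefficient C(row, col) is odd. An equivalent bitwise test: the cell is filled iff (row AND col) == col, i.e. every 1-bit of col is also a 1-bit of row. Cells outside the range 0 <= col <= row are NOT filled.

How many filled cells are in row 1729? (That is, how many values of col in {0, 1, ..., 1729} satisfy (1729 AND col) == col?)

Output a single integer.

Answer: 32

Derivation:
1729 in binary = 11011000001
popcount(1729) = number of 1-bits in 11011000001 = 5
A col c satisfies (1729 AND c) == c iff every set bit of c is also set in 1729; each of the 5 set bits of 1729 can independently be on or off in c.
count = 2^5 = 32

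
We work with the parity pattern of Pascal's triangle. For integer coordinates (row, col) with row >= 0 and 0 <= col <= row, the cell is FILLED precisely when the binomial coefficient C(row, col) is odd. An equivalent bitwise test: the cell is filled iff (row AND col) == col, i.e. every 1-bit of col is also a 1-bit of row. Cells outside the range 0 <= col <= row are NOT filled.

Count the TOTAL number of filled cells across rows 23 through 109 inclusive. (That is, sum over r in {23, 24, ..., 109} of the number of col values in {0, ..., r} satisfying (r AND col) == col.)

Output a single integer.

r23=10111 pc4: +16 =16
r24=11000 pc2: +4 =20
r25=11001 pc3: +8 =28
r26=11010 pc3: +8 =36
r27=11011 pc4: +16 =52
r28=11100 pc3: +8 =60
r29=11101 pc4: +16 =76
r30=11110 pc4: +16 =92
r31=11111 pc5: +32 =124
r32=100000 pc1: +2 =126
r33=100001 pc2: +4 =130
r34=100010 pc2: +4 =134
r35=100011 pc3: +8 =142
r36=100100 pc2: +4 =146
r37=100101 pc3: +8 =154
r38=100110 pc3: +8 =162
r39=100111 pc4: +16 =178
r40=101000 pc2: +4 =182
r41=101001 pc3: +8 =190
r42=101010 pc3: +8 =198
r43=101011 pc4: +16 =214
r44=101100 pc3: +8 =222
r45=101101 pc4: +16 =238
r46=101110 pc4: +16 =254
r47=101111 pc5: +32 =286
r48=110000 pc2: +4 =290
r49=110001 pc3: +8 =298
r50=110010 pc3: +8 =306
r51=110011 pc4: +16 =322
r52=110100 pc3: +8 =330
r53=110101 pc4: +16 =346
r54=110110 pc4: +16 =362
r55=110111 pc5: +32 =394
r56=111000 pc3: +8 =402
r57=111001 pc4: +16 =418
r58=111010 pc4: +16 =434
r59=111011 pc5: +32 =466
r60=111100 pc4: +16 =482
r61=111101 pc5: +32 =514
r62=111110 pc5: +32 =546
r63=111111 pc6: +64 =610
r64=1000000 pc1: +2 =612
r65=1000001 pc2: +4 =616
r66=1000010 pc2: +4 =620
r67=1000011 pc3: +8 =628
r68=1000100 pc2: +4 =632
r69=1000101 pc3: +8 =640
r70=1000110 pc3: +8 =648
r71=1000111 pc4: +16 =664
r72=1001000 pc2: +4 =668
r73=1001001 pc3: +8 =676
r74=1001010 pc3: +8 =684
r75=1001011 pc4: +16 =700
r76=1001100 pc3: +8 =708
r77=1001101 pc4: +16 =724
r78=1001110 pc4: +16 =740
r79=1001111 pc5: +32 =772
r80=1010000 pc2: +4 =776
r81=1010001 pc3: +8 =784
r82=1010010 pc3: +8 =792
r83=1010011 pc4: +16 =808
r84=1010100 pc3: +8 =816
r85=1010101 pc4: +16 =832
r86=1010110 pc4: +16 =848
r87=1010111 pc5: +32 =880
r88=1011000 pc3: +8 =888
r89=1011001 pc4: +16 =904
r90=1011010 pc4: +16 =920
r91=1011011 pc5: +32 =952
r92=1011100 pc4: +16 =968
r93=1011101 pc5: +32 =1000
r94=1011110 pc5: +32 =1032
r95=1011111 pc6: +64 =1096
r96=1100000 pc2: +4 =1100
r97=1100001 pc3: +8 =1108
r98=1100010 pc3: +8 =1116
r99=1100011 pc4: +16 =1132
r100=1100100 pc3: +8 =1140
r101=1100101 pc4: +16 =1156
r102=1100110 pc4: +16 =1172
r103=1100111 pc5: +32 =1204
r104=1101000 pc3: +8 =1212
r105=1101001 pc4: +16 =1228
r106=1101010 pc4: +16 =1244
r107=1101011 pc5: +32 =1276
r108=1101100 pc4: +16 =1292
r109=1101101 pc5: +32 =1324

Answer: 1324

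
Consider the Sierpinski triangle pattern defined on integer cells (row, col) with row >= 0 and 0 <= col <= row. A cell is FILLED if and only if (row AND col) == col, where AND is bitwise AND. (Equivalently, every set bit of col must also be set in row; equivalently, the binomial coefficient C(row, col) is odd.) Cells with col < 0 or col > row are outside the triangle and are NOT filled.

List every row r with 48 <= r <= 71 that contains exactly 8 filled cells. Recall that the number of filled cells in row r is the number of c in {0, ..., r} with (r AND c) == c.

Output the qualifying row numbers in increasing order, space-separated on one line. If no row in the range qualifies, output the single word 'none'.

Answer: 49 50 52 56 67 69 70

Derivation:
Row r has 2^popcount(r) filled cells, so we need popcount(r) = log2(8) = 3.
Scan r = 48..71 and keep those with exactly 3 one-bits:
r=48=110000 popcount=2 -> skip
r=49=110001 popcount=3 -> KEEP
r=50=110010 popcount=3 -> KEEP
r=51=110011 popcount=4 -> skip
r=52=110100 popcount=3 -> KEEP
r=53=110101 popcount=4 -> skip
r=54=110110 popcount=4 -> skip
r=55=110111 popcount=5 -> skip
r=56=111000 popcount=3 -> KEEP
r=57=111001 popcount=4 -> skip
r=58=111010 popcount=4 -> skip
r=59=111011 popcount=5 -> skip
r=60=111100 popcount=4 -> skip
r=61=111101 popcount=5 -> skip
r=62=111110 popcount=5 -> skip
r=63=111111 popcount=6 -> skip
r=64=1000000 popcount=1 -> skip
r=65=1000001 popcount=2 -> skip
r=66=1000010 popcount=2 -> skip
r=67=1000011 popcount=3 -> KEEP
r=68=1000100 popcount=2 -> skip
r=69=1000101 popcount=3 -> KEEP
r=70=1000110 popcount=3 -> KEEP
r=71=1000111 popcount=4 -> skip
Kept rows: 49 50 52 56 67 69 70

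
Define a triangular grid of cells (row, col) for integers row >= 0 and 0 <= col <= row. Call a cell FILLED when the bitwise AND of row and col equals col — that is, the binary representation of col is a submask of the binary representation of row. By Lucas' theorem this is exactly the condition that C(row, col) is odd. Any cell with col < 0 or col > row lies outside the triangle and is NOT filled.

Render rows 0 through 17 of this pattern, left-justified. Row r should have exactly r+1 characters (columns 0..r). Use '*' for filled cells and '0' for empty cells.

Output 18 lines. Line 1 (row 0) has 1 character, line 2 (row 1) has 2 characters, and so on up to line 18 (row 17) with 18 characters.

Answer: *
**
*0*
****
*000*
**00**
*0*0*0*
********
*0000000*
**000000**
*0*00000*0*
****0000****
*000*000*000*
**00**00**00**
*0*0*0*0*0*0*0*
****************
*000000000000000*
**00000000000000**

Derivation:
r0=0: *
r1=1: **
r2=10: *0*
r3=11: ****
r4=100: *000*
r5=101: **00**
r6=110: *0*0*0*
r7=111: ********
r8=1000: *0000000*
r9=1001: **000000**
r10=1010: *0*00000*0*
r11=1011: ****0000****
r12=1100: *000*000*000*
r13=1101: **00**00**00**
r14=1110: *0*0*0*0*0*0*0*
r15=1111: ****************
r16=10000: *000000000000000*
r17=10001: **00000000000000**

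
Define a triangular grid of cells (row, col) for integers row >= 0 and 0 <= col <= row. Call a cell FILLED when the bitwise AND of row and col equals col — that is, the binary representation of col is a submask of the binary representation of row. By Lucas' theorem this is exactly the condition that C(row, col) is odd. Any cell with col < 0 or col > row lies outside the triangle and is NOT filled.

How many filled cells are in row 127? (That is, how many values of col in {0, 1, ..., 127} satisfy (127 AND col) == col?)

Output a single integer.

127 in binary = 1111111
popcount(127) = number of 1-bits in 1111111 = 7
A col c satisfies (127 AND c) == c iff every set bit of c is also set in 127; each of the 7 set bits of 127 can independently be on or off in c.
count = 2^7 = 128

Answer: 128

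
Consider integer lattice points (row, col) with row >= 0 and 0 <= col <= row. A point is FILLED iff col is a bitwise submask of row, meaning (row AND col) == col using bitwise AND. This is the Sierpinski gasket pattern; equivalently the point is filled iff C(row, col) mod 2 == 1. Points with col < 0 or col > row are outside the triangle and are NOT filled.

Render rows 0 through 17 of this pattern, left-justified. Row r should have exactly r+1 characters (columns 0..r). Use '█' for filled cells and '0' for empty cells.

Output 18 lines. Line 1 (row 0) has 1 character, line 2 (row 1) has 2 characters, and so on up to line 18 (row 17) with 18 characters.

Answer: █
██
█0█
████
█000█
██00██
█0█0█0█
████████
█0000000█
██000000██
█0█00000█0█
████0000████
█000█000█000█
██00██00██00██
█0█0█0█0█0█0█0█
████████████████
█000000000000000█
██00000000000000██

Derivation:
r0=0: █
r1=1: ██
r2=10: █0█
r3=11: ████
r4=100: █000█
r5=101: ██00██
r6=110: █0█0█0█
r7=111: ████████
r8=1000: █0000000█
r9=1001: ██000000██
r10=1010: █0█00000█0█
r11=1011: ████0000████
r12=1100: █000█000█000█
r13=1101: ██00██00██00██
r14=1110: █0█0█0█0█0█0█0█
r15=1111: ████████████████
r16=10000: █000000000000000█
r17=10001: ██00000000000000██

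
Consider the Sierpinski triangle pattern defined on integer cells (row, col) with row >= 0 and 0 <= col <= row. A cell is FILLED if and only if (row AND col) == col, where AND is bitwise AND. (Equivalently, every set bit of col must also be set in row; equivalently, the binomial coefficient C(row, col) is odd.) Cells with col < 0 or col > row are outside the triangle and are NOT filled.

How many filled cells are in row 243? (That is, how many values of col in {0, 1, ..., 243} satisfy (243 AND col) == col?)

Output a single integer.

Answer: 64

Derivation:
243 in binary = 11110011
popcount(243) = number of 1-bits in 11110011 = 6
A col c satisfies (243 AND c) == c iff every set bit of c is also set in 243; each of the 6 set bits of 243 can independently be on or off in c.
count = 2^6 = 64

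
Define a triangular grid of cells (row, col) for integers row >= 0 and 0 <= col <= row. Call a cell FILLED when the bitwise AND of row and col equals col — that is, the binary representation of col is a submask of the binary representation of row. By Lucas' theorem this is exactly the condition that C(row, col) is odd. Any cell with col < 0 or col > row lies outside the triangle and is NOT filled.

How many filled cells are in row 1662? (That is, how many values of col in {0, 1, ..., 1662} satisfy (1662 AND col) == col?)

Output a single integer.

1662 in binary = 11001111110
popcount(1662) = number of 1-bits in 11001111110 = 8
A col c satisfies (1662 AND c) == c iff every set bit of c is also set in 1662; each of the 8 set bits of 1662 can independently be on or off in c.
count = 2^8 = 256

Answer: 256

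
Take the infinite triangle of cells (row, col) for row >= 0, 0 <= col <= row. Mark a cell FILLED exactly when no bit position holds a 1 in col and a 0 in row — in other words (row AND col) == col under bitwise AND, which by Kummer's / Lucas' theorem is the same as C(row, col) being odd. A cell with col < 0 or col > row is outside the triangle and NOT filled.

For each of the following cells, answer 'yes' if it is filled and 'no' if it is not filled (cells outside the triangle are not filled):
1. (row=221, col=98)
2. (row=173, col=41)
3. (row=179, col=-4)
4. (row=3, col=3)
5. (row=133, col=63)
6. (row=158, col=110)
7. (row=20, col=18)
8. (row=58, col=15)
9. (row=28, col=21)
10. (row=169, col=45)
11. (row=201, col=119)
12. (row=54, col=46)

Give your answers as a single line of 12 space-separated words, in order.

Answer: no yes no yes no no no no no no no no

Derivation:
(221,98): row=0b11011101, col=0b1100010, row AND col = 0b1000000 = 64; 64 != 98 -> empty
(173,41): row=0b10101101, col=0b101001, row AND col = 0b101001 = 41; 41 == 41 -> filled
(179,-4): col outside [0, 179] -> not filled
(3,3): row=0b11, col=0b11, row AND col = 0b11 = 3; 3 == 3 -> filled
(133,63): row=0b10000101, col=0b111111, row AND col = 0b101 = 5; 5 != 63 -> empty
(158,110): row=0b10011110, col=0b1101110, row AND col = 0b1110 = 14; 14 != 110 -> empty
(20,18): row=0b10100, col=0b10010, row AND col = 0b10000 = 16; 16 != 18 -> empty
(58,15): row=0b111010, col=0b1111, row AND col = 0b1010 = 10; 10 != 15 -> empty
(28,21): row=0b11100, col=0b10101, row AND col = 0b10100 = 20; 20 != 21 -> empty
(169,45): row=0b10101001, col=0b101101, row AND col = 0b101001 = 41; 41 != 45 -> empty
(201,119): row=0b11001001, col=0b1110111, row AND col = 0b1000001 = 65; 65 != 119 -> empty
(54,46): row=0b110110, col=0b101110, row AND col = 0b100110 = 38; 38 != 46 -> empty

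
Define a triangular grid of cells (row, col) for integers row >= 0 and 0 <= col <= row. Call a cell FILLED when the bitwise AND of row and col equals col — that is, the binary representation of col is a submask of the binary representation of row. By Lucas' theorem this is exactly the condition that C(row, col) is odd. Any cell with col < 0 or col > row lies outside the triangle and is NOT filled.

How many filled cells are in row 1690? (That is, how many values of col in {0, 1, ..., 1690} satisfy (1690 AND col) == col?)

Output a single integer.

Answer: 64

Derivation:
1690 in binary = 11010011010
popcount(1690) = number of 1-bits in 11010011010 = 6
A col c satisfies (1690 AND c) == c iff every set bit of c is also set in 1690; each of the 6 set bits of 1690 can independently be on or off in c.
count = 2^6 = 64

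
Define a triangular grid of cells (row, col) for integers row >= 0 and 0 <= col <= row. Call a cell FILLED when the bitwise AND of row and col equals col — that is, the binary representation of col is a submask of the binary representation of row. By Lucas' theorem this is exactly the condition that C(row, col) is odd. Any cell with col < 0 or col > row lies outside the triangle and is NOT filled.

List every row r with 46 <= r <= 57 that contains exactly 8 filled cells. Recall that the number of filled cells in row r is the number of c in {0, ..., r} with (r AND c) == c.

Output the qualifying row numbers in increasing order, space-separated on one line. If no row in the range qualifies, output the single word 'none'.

Row r has 2^popcount(r) filled cells, so we need popcount(r) = log2(8) = 3.
Scan r = 46..57 and keep those with exactly 3 one-bits:
r=46=101110 popcount=4 -> skip
r=47=101111 popcount=5 -> skip
r=48=110000 popcount=2 -> skip
r=49=110001 popcount=3 -> KEEP
r=50=110010 popcount=3 -> KEEP
r=51=110011 popcount=4 -> skip
r=52=110100 popcount=3 -> KEEP
r=53=110101 popcount=4 -> skip
r=54=110110 popcount=4 -> skip
r=55=110111 popcount=5 -> skip
r=56=111000 popcount=3 -> KEEP
r=57=111001 popcount=4 -> skip
Kept rows: 49 50 52 56

Answer: 49 50 52 56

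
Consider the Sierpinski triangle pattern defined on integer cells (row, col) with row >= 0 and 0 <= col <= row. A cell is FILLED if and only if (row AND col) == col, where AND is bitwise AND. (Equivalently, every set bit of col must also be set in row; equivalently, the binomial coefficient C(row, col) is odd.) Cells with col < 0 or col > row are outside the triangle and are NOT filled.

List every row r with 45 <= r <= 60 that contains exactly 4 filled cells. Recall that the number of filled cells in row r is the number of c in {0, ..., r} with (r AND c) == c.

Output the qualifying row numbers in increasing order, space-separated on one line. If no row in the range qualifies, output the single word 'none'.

Answer: 48

Derivation:
Row r has 2^popcount(r) filled cells, so we need popcount(r) = log2(4) = 2.
Scan r = 45..60 and keep those with exactly 2 one-bits:
r=45=101101 popcount=4 -> skip
r=46=101110 popcount=4 -> skip
r=47=101111 popcount=5 -> skip
r=48=110000 popcount=2 -> KEEP
r=49=110001 popcount=3 -> skip
r=50=110010 popcount=3 -> skip
r=51=110011 popcount=4 -> skip
r=52=110100 popcount=3 -> skip
r=53=110101 popcount=4 -> skip
r=54=110110 popcount=4 -> skip
r=55=110111 popcount=5 -> skip
r=56=111000 popcount=3 -> skip
r=57=111001 popcount=4 -> skip
r=58=111010 popcount=4 -> skip
r=59=111011 popcount=5 -> skip
r=60=111100 popcount=4 -> skip
Kept rows: 48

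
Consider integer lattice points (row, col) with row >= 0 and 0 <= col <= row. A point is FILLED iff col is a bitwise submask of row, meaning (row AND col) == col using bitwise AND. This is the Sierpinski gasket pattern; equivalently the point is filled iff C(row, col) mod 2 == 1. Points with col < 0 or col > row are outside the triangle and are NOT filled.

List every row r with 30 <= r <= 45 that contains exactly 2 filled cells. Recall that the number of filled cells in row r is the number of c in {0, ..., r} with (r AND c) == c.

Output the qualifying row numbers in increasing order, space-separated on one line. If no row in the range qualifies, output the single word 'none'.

Answer: 32

Derivation:
Row r has 2^popcount(r) filled cells, so we need popcount(r) = log2(2) = 1.
Scan r = 30..45 and keep those with exactly 1 one-bits:
r=30=11110 popcount=4 -> skip
r=31=11111 popcount=5 -> skip
r=32=100000 popcount=1 -> KEEP
r=33=100001 popcount=2 -> skip
r=34=100010 popcount=2 -> skip
r=35=100011 popcount=3 -> skip
r=36=100100 popcount=2 -> skip
r=37=100101 popcount=3 -> skip
r=38=100110 popcount=3 -> skip
r=39=100111 popcount=4 -> skip
r=40=101000 popcount=2 -> skip
r=41=101001 popcount=3 -> skip
r=42=101010 popcount=3 -> skip
r=43=101011 popcount=4 -> skip
r=44=101100 popcount=3 -> skip
r=45=101101 popcount=4 -> skip
Kept rows: 32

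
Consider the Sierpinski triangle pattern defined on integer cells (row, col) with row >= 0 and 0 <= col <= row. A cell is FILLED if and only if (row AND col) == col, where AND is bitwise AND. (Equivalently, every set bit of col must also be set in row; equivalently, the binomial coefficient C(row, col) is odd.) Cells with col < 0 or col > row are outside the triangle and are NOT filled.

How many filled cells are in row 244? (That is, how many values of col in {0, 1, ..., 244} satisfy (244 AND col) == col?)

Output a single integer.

244 in binary = 11110100
popcount(244) = number of 1-bits in 11110100 = 5
A col c satisfies (244 AND c) == c iff every set bit of c is also set in 244; each of the 5 set bits of 244 can independently be on or off in c.
count = 2^5 = 32

Answer: 32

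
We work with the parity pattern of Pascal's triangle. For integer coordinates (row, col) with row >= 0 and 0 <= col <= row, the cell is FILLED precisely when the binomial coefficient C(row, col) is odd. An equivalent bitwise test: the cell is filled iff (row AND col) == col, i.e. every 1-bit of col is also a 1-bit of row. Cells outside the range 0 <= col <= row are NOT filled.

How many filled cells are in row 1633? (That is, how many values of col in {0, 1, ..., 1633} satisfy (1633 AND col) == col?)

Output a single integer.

Answer: 32

Derivation:
1633 in binary = 11001100001
popcount(1633) = number of 1-bits in 11001100001 = 5
A col c satisfies (1633 AND c) == c iff every set bit of c is also set in 1633; each of the 5 set bits of 1633 can independently be on or off in c.
count = 2^5 = 32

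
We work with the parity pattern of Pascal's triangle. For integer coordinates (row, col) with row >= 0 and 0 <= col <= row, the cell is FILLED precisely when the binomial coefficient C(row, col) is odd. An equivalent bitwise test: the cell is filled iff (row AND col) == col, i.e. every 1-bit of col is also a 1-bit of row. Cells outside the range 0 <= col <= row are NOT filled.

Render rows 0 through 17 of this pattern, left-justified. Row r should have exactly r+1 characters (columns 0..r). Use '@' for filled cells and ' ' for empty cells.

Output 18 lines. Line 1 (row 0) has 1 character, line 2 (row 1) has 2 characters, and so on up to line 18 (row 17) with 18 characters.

r0=0: @
r1=1: @@
r2=10: @ @
r3=11: @@@@
r4=100: @   @
r5=101: @@  @@
r6=110: @ @ @ @
r7=111: @@@@@@@@
r8=1000: @       @
r9=1001: @@      @@
r10=1010: @ @     @ @
r11=1011: @@@@    @@@@
r12=1100: @   @   @   @
r13=1101: @@  @@  @@  @@
r14=1110: @ @ @ @ @ @ @ @
r15=1111: @@@@@@@@@@@@@@@@
r16=10000: @               @
r17=10001: @@              @@

Answer: @
@@
@ @
@@@@
@   @
@@  @@
@ @ @ @
@@@@@@@@
@       @
@@      @@
@ @     @ @
@@@@    @@@@
@   @   @   @
@@  @@  @@  @@
@ @ @ @ @ @ @ @
@@@@@@@@@@@@@@@@
@               @
@@              @@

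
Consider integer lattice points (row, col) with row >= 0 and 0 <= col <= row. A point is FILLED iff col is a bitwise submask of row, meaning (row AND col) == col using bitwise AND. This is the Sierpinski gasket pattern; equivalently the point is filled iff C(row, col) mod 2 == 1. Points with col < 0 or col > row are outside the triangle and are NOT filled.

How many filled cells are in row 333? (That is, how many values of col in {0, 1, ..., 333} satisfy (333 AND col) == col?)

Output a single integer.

Answer: 32

Derivation:
333 in binary = 101001101
popcount(333) = number of 1-bits in 101001101 = 5
A col c satisfies (333 AND c) == c iff every set bit of c is also set in 333; each of the 5 set bits of 333 can independently be on or off in c.
count = 2^5 = 32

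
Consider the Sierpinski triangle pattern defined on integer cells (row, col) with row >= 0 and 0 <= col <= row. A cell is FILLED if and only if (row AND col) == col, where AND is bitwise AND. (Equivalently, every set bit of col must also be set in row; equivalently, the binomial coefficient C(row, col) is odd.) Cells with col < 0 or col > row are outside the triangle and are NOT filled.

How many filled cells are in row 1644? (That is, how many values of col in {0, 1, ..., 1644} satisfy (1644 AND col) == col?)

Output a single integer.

Answer: 64

Derivation:
1644 in binary = 11001101100
popcount(1644) = number of 1-bits in 11001101100 = 6
A col c satisfies (1644 AND c) == c iff every set bit of c is also set in 1644; each of the 6 set bits of 1644 can independently be on or off in c.
count = 2^6 = 64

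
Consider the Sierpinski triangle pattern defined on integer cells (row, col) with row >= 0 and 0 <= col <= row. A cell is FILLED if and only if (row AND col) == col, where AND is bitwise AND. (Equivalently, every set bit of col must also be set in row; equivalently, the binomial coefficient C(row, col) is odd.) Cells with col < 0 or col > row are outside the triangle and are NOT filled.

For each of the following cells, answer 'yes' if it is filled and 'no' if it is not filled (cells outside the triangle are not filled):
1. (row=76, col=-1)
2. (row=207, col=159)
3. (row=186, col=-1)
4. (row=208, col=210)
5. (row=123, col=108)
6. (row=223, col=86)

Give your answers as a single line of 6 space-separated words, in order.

Answer: no no no no no yes

Derivation:
(76,-1): col outside [0, 76] -> not filled
(207,159): row=0b11001111, col=0b10011111, row AND col = 0b10001111 = 143; 143 != 159 -> empty
(186,-1): col outside [0, 186] -> not filled
(208,210): col outside [0, 208] -> not filled
(123,108): row=0b1111011, col=0b1101100, row AND col = 0b1101000 = 104; 104 != 108 -> empty
(223,86): row=0b11011111, col=0b1010110, row AND col = 0b1010110 = 86; 86 == 86 -> filled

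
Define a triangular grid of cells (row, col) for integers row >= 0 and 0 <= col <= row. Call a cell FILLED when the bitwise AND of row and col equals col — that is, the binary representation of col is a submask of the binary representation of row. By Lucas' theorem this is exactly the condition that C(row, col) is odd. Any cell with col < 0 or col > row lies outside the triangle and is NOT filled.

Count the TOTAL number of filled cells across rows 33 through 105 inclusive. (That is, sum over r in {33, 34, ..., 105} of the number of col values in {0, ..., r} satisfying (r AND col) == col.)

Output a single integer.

Answer: 1102

Derivation:
r33=100001 pc2: +4 =4
r34=100010 pc2: +4 =8
r35=100011 pc3: +8 =16
r36=100100 pc2: +4 =20
r37=100101 pc3: +8 =28
r38=100110 pc3: +8 =36
r39=100111 pc4: +16 =52
r40=101000 pc2: +4 =56
r41=101001 pc3: +8 =64
r42=101010 pc3: +8 =72
r43=101011 pc4: +16 =88
r44=101100 pc3: +8 =96
r45=101101 pc4: +16 =112
r46=101110 pc4: +16 =128
r47=101111 pc5: +32 =160
r48=110000 pc2: +4 =164
r49=110001 pc3: +8 =172
r50=110010 pc3: +8 =180
r51=110011 pc4: +16 =196
r52=110100 pc3: +8 =204
r53=110101 pc4: +16 =220
r54=110110 pc4: +16 =236
r55=110111 pc5: +32 =268
r56=111000 pc3: +8 =276
r57=111001 pc4: +16 =292
r58=111010 pc4: +16 =308
r59=111011 pc5: +32 =340
r60=111100 pc4: +16 =356
r61=111101 pc5: +32 =388
r62=111110 pc5: +32 =420
r63=111111 pc6: +64 =484
r64=1000000 pc1: +2 =486
r65=1000001 pc2: +4 =490
r66=1000010 pc2: +4 =494
r67=1000011 pc3: +8 =502
r68=1000100 pc2: +4 =506
r69=1000101 pc3: +8 =514
r70=1000110 pc3: +8 =522
r71=1000111 pc4: +16 =538
r72=1001000 pc2: +4 =542
r73=1001001 pc3: +8 =550
r74=1001010 pc3: +8 =558
r75=1001011 pc4: +16 =574
r76=1001100 pc3: +8 =582
r77=1001101 pc4: +16 =598
r78=1001110 pc4: +16 =614
r79=1001111 pc5: +32 =646
r80=1010000 pc2: +4 =650
r81=1010001 pc3: +8 =658
r82=1010010 pc3: +8 =666
r83=1010011 pc4: +16 =682
r84=1010100 pc3: +8 =690
r85=1010101 pc4: +16 =706
r86=1010110 pc4: +16 =722
r87=1010111 pc5: +32 =754
r88=1011000 pc3: +8 =762
r89=1011001 pc4: +16 =778
r90=1011010 pc4: +16 =794
r91=1011011 pc5: +32 =826
r92=1011100 pc4: +16 =842
r93=1011101 pc5: +32 =874
r94=1011110 pc5: +32 =906
r95=1011111 pc6: +64 =970
r96=1100000 pc2: +4 =974
r97=1100001 pc3: +8 =982
r98=1100010 pc3: +8 =990
r99=1100011 pc4: +16 =1006
r100=1100100 pc3: +8 =1014
r101=1100101 pc4: +16 =1030
r102=1100110 pc4: +16 =1046
r103=1100111 pc5: +32 =1078
r104=1101000 pc3: +8 =1086
r105=1101001 pc4: +16 =1102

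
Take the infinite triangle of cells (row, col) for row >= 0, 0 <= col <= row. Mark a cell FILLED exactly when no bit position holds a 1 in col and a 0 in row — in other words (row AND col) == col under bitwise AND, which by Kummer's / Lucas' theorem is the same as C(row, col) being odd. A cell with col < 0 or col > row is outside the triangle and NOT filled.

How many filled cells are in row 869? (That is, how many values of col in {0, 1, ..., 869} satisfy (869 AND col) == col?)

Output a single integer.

Answer: 64

Derivation:
869 in binary = 1101100101
popcount(869) = number of 1-bits in 1101100101 = 6
A col c satisfies (869 AND c) == c iff every set bit of c is also set in 869; each of the 6 set bits of 869 can independently be on or off in c.
count = 2^6 = 64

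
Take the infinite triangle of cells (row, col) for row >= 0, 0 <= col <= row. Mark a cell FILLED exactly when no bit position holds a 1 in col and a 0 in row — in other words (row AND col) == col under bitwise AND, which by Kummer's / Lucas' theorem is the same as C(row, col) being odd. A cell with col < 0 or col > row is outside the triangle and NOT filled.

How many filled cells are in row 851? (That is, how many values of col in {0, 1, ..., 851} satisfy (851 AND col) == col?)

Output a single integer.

Answer: 64

Derivation:
851 in binary = 1101010011
popcount(851) = number of 1-bits in 1101010011 = 6
A col c satisfies (851 AND c) == c iff every set bit of c is also set in 851; each of the 6 set bits of 851 can independently be on or off in c.
count = 2^6 = 64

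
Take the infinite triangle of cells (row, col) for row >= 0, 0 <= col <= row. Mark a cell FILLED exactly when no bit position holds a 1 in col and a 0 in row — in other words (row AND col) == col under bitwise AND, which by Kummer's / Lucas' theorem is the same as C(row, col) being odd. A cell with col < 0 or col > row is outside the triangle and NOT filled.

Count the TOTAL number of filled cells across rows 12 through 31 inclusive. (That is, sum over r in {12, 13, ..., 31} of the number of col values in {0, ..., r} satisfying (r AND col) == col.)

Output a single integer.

Answer: 198

Derivation:
r12=1100 pc2: +4 =4
r13=1101 pc3: +8 =12
r14=1110 pc3: +8 =20
r15=1111 pc4: +16 =36
r16=10000 pc1: +2 =38
r17=10001 pc2: +4 =42
r18=10010 pc2: +4 =46
r19=10011 pc3: +8 =54
r20=10100 pc2: +4 =58
r21=10101 pc3: +8 =66
r22=10110 pc3: +8 =74
r23=10111 pc4: +16 =90
r24=11000 pc2: +4 =94
r25=11001 pc3: +8 =102
r26=11010 pc3: +8 =110
r27=11011 pc4: +16 =126
r28=11100 pc3: +8 =134
r29=11101 pc4: +16 =150
r30=11110 pc4: +16 =166
r31=11111 pc5: +32 =198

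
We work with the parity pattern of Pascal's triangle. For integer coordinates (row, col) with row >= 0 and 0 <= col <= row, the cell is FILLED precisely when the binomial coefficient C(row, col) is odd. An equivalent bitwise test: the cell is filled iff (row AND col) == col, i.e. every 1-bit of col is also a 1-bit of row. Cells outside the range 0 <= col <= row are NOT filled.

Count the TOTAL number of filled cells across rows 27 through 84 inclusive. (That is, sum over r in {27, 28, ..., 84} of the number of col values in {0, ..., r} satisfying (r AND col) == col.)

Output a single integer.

Answer: 780

Derivation:
r27=11011 pc4: +16 =16
r28=11100 pc3: +8 =24
r29=11101 pc4: +16 =40
r30=11110 pc4: +16 =56
r31=11111 pc5: +32 =88
r32=100000 pc1: +2 =90
r33=100001 pc2: +4 =94
r34=100010 pc2: +4 =98
r35=100011 pc3: +8 =106
r36=100100 pc2: +4 =110
r37=100101 pc3: +8 =118
r38=100110 pc3: +8 =126
r39=100111 pc4: +16 =142
r40=101000 pc2: +4 =146
r41=101001 pc3: +8 =154
r42=101010 pc3: +8 =162
r43=101011 pc4: +16 =178
r44=101100 pc3: +8 =186
r45=101101 pc4: +16 =202
r46=101110 pc4: +16 =218
r47=101111 pc5: +32 =250
r48=110000 pc2: +4 =254
r49=110001 pc3: +8 =262
r50=110010 pc3: +8 =270
r51=110011 pc4: +16 =286
r52=110100 pc3: +8 =294
r53=110101 pc4: +16 =310
r54=110110 pc4: +16 =326
r55=110111 pc5: +32 =358
r56=111000 pc3: +8 =366
r57=111001 pc4: +16 =382
r58=111010 pc4: +16 =398
r59=111011 pc5: +32 =430
r60=111100 pc4: +16 =446
r61=111101 pc5: +32 =478
r62=111110 pc5: +32 =510
r63=111111 pc6: +64 =574
r64=1000000 pc1: +2 =576
r65=1000001 pc2: +4 =580
r66=1000010 pc2: +4 =584
r67=1000011 pc3: +8 =592
r68=1000100 pc2: +4 =596
r69=1000101 pc3: +8 =604
r70=1000110 pc3: +8 =612
r71=1000111 pc4: +16 =628
r72=1001000 pc2: +4 =632
r73=1001001 pc3: +8 =640
r74=1001010 pc3: +8 =648
r75=1001011 pc4: +16 =664
r76=1001100 pc3: +8 =672
r77=1001101 pc4: +16 =688
r78=1001110 pc4: +16 =704
r79=1001111 pc5: +32 =736
r80=1010000 pc2: +4 =740
r81=1010001 pc3: +8 =748
r82=1010010 pc3: +8 =756
r83=1010011 pc4: +16 =772
r84=1010100 pc3: +8 =780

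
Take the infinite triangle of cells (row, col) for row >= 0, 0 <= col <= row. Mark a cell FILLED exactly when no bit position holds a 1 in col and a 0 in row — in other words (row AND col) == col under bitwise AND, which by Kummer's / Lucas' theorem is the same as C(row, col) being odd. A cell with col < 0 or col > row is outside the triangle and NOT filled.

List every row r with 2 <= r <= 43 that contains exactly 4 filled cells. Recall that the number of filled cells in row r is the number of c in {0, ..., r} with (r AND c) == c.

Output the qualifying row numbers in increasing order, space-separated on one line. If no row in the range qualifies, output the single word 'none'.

Row r has 2^popcount(r) filled cells, so we need popcount(r) = log2(4) = 2.
Scan r = 2..43 and keep those with exactly 2 one-bits:
r=2=10 popcount=1 -> skip
r=3=11 popcount=2 -> KEEP
r=4=100 popcount=1 -> skip
r=5=101 popcount=2 -> KEEP
r=6=110 popcount=2 -> KEEP
r=7=111 popcount=3 -> skip
r=8=1000 popcount=1 -> skip
r=9=1001 popcount=2 -> KEEP
r=10=1010 popcount=2 -> KEEP
r=11=1011 popcount=3 -> skip
r=12=1100 popcount=2 -> KEEP
r=13=1101 popcount=3 -> skip
r=14=1110 popcount=3 -> skip
r=15=1111 popcount=4 -> skip
r=16=10000 popcount=1 -> skip
r=17=10001 popcount=2 -> KEEP
r=18=10010 popcount=2 -> KEEP
r=19=10011 popcount=3 -> skip
r=20=10100 popcount=2 -> KEEP
r=21=10101 popcount=3 -> skip
r=22=10110 popcount=3 -> skip
r=23=10111 popcount=4 -> skip
r=24=11000 popcount=2 -> KEEP
r=25=11001 popcount=3 -> skip
r=26=11010 popcount=3 -> skip
r=27=11011 popcount=4 -> skip
r=28=11100 popcount=3 -> skip
r=29=11101 popcount=4 -> skip
r=30=11110 popcount=4 -> skip
r=31=11111 popcount=5 -> skip
r=32=100000 popcount=1 -> skip
r=33=100001 popcount=2 -> KEEP
r=34=100010 popcount=2 -> KEEP
r=35=100011 popcount=3 -> skip
r=36=100100 popcount=2 -> KEEP
r=37=100101 popcount=3 -> skip
r=38=100110 popcount=3 -> skip
r=39=100111 popcount=4 -> skip
r=40=101000 popcount=2 -> KEEP
r=41=101001 popcount=3 -> skip
r=42=101010 popcount=3 -> skip
r=43=101011 popcount=4 -> skip
Kept rows: 3 5 6 9 10 12 17 18 20 24 33 34 36 40

Answer: 3 5 6 9 10 12 17 18 20 24 33 34 36 40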